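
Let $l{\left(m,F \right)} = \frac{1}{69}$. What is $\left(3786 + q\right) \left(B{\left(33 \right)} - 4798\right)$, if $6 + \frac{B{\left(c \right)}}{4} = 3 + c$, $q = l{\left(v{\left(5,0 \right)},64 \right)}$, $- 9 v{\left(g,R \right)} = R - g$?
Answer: $- \frac{1222057330}{69} \approx -1.7711 \cdot 10^{7}$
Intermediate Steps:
$v{\left(g,R \right)} = - \frac{R}{9} + \frac{g}{9}$ ($v{\left(g,R \right)} = - \frac{R - g}{9} = - \frac{R}{9} + \frac{g}{9}$)
$l{\left(m,F \right)} = \frac{1}{69}$
$q = \frac{1}{69} \approx 0.014493$
$B{\left(c \right)} = -12 + 4 c$ ($B{\left(c \right)} = -24 + 4 \left(3 + c\right) = -24 + \left(12 + 4 c\right) = -12 + 4 c$)
$\left(3786 + q\right) \left(B{\left(33 \right)} - 4798\right) = \left(3786 + \frac{1}{69}\right) \left(\left(-12 + 4 \cdot 33\right) - 4798\right) = \frac{261235 \left(\left(-12 + 132\right) - 4798\right)}{69} = \frac{261235 \left(120 - 4798\right)}{69} = \frac{261235}{69} \left(-4678\right) = - \frac{1222057330}{69}$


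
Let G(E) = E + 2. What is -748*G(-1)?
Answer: -748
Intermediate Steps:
G(E) = 2 + E
-748*G(-1) = -748*(2 - 1) = -748*1 = -748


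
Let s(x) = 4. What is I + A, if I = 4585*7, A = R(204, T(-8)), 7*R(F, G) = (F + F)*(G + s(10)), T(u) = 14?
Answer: 232009/7 ≈ 33144.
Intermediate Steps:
R(F, G) = 2*F*(4 + G)/7 (R(F, G) = ((F + F)*(G + 4))/7 = ((2*F)*(4 + G))/7 = (2*F*(4 + G))/7 = 2*F*(4 + G)/7)
A = 7344/7 (A = (2/7)*204*(4 + 14) = (2/7)*204*18 = 7344/7 ≈ 1049.1)
I = 32095
I + A = 32095 + 7344/7 = 232009/7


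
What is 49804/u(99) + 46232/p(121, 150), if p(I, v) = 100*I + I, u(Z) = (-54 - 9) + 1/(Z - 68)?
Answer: -4694512585/5963848 ≈ -787.16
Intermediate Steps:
u(Z) = -63 + 1/(-68 + Z)
p(I, v) = 101*I
49804/u(99) + 46232/p(121, 150) = 49804/(((4285 - 63*99)/(-68 + 99))) + 46232/((101*121)) = 49804/(((4285 - 6237)/31)) + 46232/12221 = 49804/(((1/31)*(-1952))) + 46232*(1/12221) = 49804/(-1952/31) + 46232/12221 = 49804*(-31/1952) + 46232/12221 = -385981/488 + 46232/12221 = -4694512585/5963848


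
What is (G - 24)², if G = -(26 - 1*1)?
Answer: 2401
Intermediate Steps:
G = -25 (G = -(26 - 1) = -1*25 = -25)
(G - 24)² = (-25 - 24)² = (-49)² = 2401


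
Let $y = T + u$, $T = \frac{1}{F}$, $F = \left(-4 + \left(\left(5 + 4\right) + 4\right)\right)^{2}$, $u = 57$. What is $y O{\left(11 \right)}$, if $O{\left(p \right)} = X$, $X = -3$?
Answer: $- \frac{4618}{27} \approx -171.04$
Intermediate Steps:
$O{\left(p \right)} = -3$
$F = 81$ ($F = \left(-4 + \left(9 + 4\right)\right)^{2} = \left(-4 + 13\right)^{2} = 9^{2} = 81$)
$T = \frac{1}{81} \approx 0.012346$
$y = \frac{4618}{81}$ ($y = \frac{1}{81} + 57 = \frac{4618}{81} \approx 57.012$)
$y O{\left(11 \right)} = \frac{4618}{81} \left(-3\right) = - \frac{4618}{27}$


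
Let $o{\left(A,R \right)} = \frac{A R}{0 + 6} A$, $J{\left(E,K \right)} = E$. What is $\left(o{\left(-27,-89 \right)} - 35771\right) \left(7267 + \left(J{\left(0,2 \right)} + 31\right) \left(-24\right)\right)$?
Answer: $- \frac{607741387}{2} \approx -3.0387 \cdot 10^{8}$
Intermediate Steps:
$o{\left(A,R \right)} = \frac{R A^{2}}{6}$ ($o{\left(A,R \right)} = \frac{A R}{6} A = \frac{R A^{2}}{6}$)
$\left(o{\left(-27,-89 \right)} - 35771\right) \left(7267 + \left(J{\left(0,2 \right)} + 31\right) \left(-24\right)\right) = \left(\frac{1}{6} \left(-89\right) \left(-27\right)^{2} - 35771\right) \left(7267 + \left(0 + 31\right) \left(-24\right)\right) = \left(\frac{1}{6} \left(-89\right) 729 - 35771\right) \left(7267 + 31 \left(-24\right)\right) = \left(- \frac{21627}{2} - 35771\right) \left(7267 - 744\right) = \left(- \frac{93169}{2}\right) 6523 = - \frac{607741387}{2}$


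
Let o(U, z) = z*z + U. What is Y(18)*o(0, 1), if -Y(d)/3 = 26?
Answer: -78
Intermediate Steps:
o(U, z) = U + z² (o(U, z) = z² + U = U + z²)
Y(d) = -78 (Y(d) = -3*26 = -78)
Y(18)*o(0, 1) = -78*(0 + 1²) = -78*(0 + 1) = -78*1 = -78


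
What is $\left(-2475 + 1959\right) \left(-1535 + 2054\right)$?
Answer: $-267804$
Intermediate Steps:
$\left(-2475 + 1959\right) \left(-1535 + 2054\right) = \left(-516\right) 519 = -267804$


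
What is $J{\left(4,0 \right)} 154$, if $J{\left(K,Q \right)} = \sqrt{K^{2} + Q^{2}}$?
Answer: $616$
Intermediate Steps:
$J{\left(4,0 \right)} 154 = \sqrt{4^{2} + 0^{2}} \cdot 154 = \sqrt{16 + 0} \cdot 154 = \sqrt{16} \cdot 154 = 4 \cdot 154 = 616$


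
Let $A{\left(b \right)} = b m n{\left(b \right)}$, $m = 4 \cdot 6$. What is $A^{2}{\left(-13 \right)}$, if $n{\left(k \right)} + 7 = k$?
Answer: $38937600$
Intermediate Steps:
$m = 24$
$n{\left(k \right)} = -7 + k$
$A{\left(b \right)} = 24 b \left(-7 + b\right)$ ($A{\left(b \right)} = b 24 \left(-7 + b\right) = 24 b \left(-7 + b\right)$)
$A^{2}{\left(-13 \right)} = \left(24 \left(-13\right) \left(-7 - 13\right)\right)^{2} = \left(24 \left(-13\right) \left(-20\right)\right)^{2} = 6240^{2} = 38937600$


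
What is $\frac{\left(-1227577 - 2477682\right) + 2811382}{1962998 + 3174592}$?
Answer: $- \frac{297959}{1712530} \approx -0.17399$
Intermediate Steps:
$\frac{\left(-1227577 - 2477682\right) + 2811382}{1962998 + 3174592} = \frac{-3705259 + 2811382}{5137590} = \left(-893877\right) \frac{1}{5137590} = - \frac{297959}{1712530}$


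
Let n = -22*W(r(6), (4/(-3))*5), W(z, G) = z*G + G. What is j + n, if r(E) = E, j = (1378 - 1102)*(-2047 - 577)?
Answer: -2169592/3 ≈ -7.2320e+5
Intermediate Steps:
j = -724224 (j = 276*(-2624) = -724224)
W(z, G) = G + G*z (W(z, G) = G*z + G = G + G*z)
n = 3080/3 (n = -22*(4/(-3))*5*(1 + 6) = -22*(4*(-⅓))*5*7 = -22*(-4/3*5)*7 = -(-440)*7/3 = -22*(-140/3) = 3080/3 ≈ 1026.7)
j + n = -724224 + 3080/3 = -2169592/3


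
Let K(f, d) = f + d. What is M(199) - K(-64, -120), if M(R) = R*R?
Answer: 39785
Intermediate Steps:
K(f, d) = d + f
M(R) = R²
M(199) - K(-64, -120) = 199² - (-120 - 64) = 39601 - 1*(-184) = 39601 + 184 = 39785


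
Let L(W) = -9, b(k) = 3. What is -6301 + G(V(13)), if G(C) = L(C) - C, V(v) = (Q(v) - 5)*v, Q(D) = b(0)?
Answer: -6284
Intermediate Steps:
Q(D) = 3
V(v) = -2*v (V(v) = (3 - 5)*v = -2*v)
G(C) = -9 - C
-6301 + G(V(13)) = -6301 + (-9 - (-2)*13) = -6301 + (-9 - 1*(-26)) = -6301 + (-9 + 26) = -6301 + 17 = -6284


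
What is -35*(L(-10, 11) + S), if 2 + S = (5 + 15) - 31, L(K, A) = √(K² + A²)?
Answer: 455 - 35*√221 ≈ -65.312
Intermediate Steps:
L(K, A) = √(A² + K²)
S = -13 (S = -2 + ((5 + 15) - 31) = -2 + (20 - 31) = -2 - 11 = -13)
-35*(L(-10, 11) + S) = -35*(√(11² + (-10)²) - 13) = -35*(√(121 + 100) - 13) = -35*(√221 - 13) = -35*(-13 + √221) = 455 - 35*√221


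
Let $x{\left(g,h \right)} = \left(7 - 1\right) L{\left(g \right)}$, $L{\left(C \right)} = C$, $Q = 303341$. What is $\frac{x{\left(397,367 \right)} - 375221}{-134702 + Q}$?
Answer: $- \frac{372839}{168639} \approx -2.2109$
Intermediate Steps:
$x{\left(g,h \right)} = 6 g$ ($x{\left(g,h \right)} = \left(7 - 1\right) g = 6 g$)
$\frac{x{\left(397,367 \right)} - 375221}{-134702 + Q} = \frac{6 \cdot 397 - 375221}{-134702 + 303341} = \frac{2382 - 375221}{168639} = \left(-372839\right) \frac{1}{168639} = - \frac{372839}{168639}$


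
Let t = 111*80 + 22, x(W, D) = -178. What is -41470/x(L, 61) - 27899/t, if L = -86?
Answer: 182099959/792278 ≈ 229.84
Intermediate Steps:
t = 8902 (t = 8880 + 22 = 8902)
-41470/x(L, 61) - 27899/t = -41470/(-178) - 27899/8902 = -41470*(-1/178) - 27899*1/8902 = 20735/89 - 27899/8902 = 182099959/792278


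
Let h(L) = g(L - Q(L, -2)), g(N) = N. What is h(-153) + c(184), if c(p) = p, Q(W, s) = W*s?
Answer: -275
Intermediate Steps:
h(L) = 3*L (h(L) = L - L*(-2) = L - (-2)*L = L + 2*L = 3*L)
h(-153) + c(184) = 3*(-153) + 184 = -459 + 184 = -275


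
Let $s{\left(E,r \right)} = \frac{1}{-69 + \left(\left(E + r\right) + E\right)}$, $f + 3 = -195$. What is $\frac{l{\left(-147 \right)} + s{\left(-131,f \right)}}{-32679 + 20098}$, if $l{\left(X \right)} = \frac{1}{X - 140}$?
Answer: $\frac{816}{1910085163} \approx 4.2721 \cdot 10^{-7}$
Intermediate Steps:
$l{\left(X \right)} = \frac{1}{-140 + X}$
$f = -198$ ($f = -3 - 195 = -198$)
$s{\left(E,r \right)} = \frac{1}{-69 + r + 2 E}$ ($s{\left(E,r \right)} = \frac{1}{-69 + \left(r + 2 E\right)} = \frac{1}{-69 + r + 2 E}$)
$\frac{l{\left(-147 \right)} + s{\left(-131,f \right)}}{-32679 + 20098} = \frac{\frac{1}{-140 - 147} + \frac{1}{-69 - 198 + 2 \left(-131\right)}}{-32679 + 20098} = \frac{\frac{1}{-287} + \frac{1}{-69 - 198 - 262}}{-12581} = \left(- \frac{1}{287} + \frac{1}{-529}\right) \left(- \frac{1}{12581}\right) = \left(- \frac{1}{287} - \frac{1}{529}\right) \left(- \frac{1}{12581}\right) = \left(- \frac{816}{151823}\right) \left(- \frac{1}{12581}\right) = \frac{816}{1910085163}$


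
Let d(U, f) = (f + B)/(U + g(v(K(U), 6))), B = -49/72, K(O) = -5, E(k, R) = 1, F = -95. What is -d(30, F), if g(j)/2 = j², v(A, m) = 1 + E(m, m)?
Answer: 6889/2736 ≈ 2.5179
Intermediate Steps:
v(A, m) = 2 (v(A, m) = 1 + 1 = 2)
g(j) = 2*j²
B = -49/72 (B = -49*1/72 = -49/72 ≈ -0.68056)
d(U, f) = (-49/72 + f)/(8 + U) (d(U, f) = (f - 49/72)/(U + 2*2²) = (-49/72 + f)/(U + 2*4) = (-49/72 + f)/(U + 8) = (-49/72 + f)/(8 + U))
-d(30, F) = -(-49/72 - 95)/(8 + 30) = -(-6889)/(38*72) = -1*(-6889/2736) = 6889/2736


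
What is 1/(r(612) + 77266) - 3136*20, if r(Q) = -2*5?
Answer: -4845496319/77256 ≈ -62720.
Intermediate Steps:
r(Q) = -10
1/(r(612) + 77266) - 3136*20 = 1/(-10 + 77266) - 3136*20 = 1/77256 - 1*62720 = 1/77256 - 62720 = -4845496319/77256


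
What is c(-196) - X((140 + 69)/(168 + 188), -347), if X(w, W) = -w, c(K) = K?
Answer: -69567/356 ≈ -195.41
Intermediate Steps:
c(-196) - X((140 + 69)/(168 + 188), -347) = -196 - (-1)*(140 + 69)/(168 + 188) = -196 - (-1)*209/356 = -196 - 1*(-209/356) = -196 + 209/356 = -69567/356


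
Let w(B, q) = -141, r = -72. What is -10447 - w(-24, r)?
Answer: -10306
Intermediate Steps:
-10447 - w(-24, r) = -10447 - 1*(-141) = -10447 + 141 = -10306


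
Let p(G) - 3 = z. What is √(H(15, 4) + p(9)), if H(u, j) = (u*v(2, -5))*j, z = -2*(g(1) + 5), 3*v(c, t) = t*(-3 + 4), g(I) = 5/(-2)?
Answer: I*√102 ≈ 10.1*I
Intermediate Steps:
g(I) = -5/2 (g(I) = 5*(-½) = -5/2)
v(c, t) = t/3 (v(c, t) = (t*(-3 + 4))/3 = (t*1)/3 = t/3)
z = -5 (z = -2*(-5/2 + 5) = -2*5/2 = -5)
p(G) = -2 (p(G) = 3 - 5 = -2)
H(u, j) = -5*j*u/3 (H(u, j) = (u*((⅓)*(-5)))*j = (u*(-5/3))*j = (-5*u/3)*j = -5*j*u/3)
√(H(15, 4) + p(9)) = √(-5/3*4*15 - 2) = √(-100 - 2) = √(-102) = I*√102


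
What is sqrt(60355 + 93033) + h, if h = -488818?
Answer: -488818 + 2*sqrt(38347) ≈ -4.8843e+5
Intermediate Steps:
sqrt(60355 + 93033) + h = sqrt(60355 + 93033) - 488818 = sqrt(153388) - 488818 = 2*sqrt(38347) - 488818 = -488818 + 2*sqrt(38347)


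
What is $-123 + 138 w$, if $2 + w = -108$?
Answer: $-15303$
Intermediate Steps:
$w = -110$ ($w = -2 - 108 = -110$)
$-123 + 138 w = -123 + 138 \left(-110\right) = -123 - 15180 = -15303$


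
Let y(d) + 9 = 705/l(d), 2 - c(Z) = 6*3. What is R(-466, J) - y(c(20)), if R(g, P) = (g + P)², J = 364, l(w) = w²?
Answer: 2665023/256 ≈ 10410.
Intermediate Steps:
c(Z) = -16 (c(Z) = 2 - 6*3 = 2 - 1*18 = 2 - 18 = -16)
R(g, P) = (P + g)²
y(d) = -9 + 705/d² (y(d) = -9 + 705/(d²) = -9 + 705/d²)
R(-466, J) - y(c(20)) = (364 - 466)² - (-9 + 705/(-16)²) = (-102)² - (-9 + 705*(1/256)) = 10404 - (-9 + 705/256) = 10404 - 1*(-1599/256) = 10404 + 1599/256 = 2665023/256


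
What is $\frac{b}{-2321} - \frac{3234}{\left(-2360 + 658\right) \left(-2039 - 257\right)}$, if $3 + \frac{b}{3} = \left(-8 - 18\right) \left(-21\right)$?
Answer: $- \frac{455235663}{647856088} \approx -0.70268$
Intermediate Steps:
$b = 1629$ ($b = -9 + 3 \left(-8 - 18\right) \left(-21\right) = -9 + 3 \left(\left(-26\right) \left(-21\right)\right) = -9 + 3 \cdot 546 = -9 + 1638 = 1629$)
$\frac{b}{-2321} - \frac{3234}{\left(-2360 + 658\right) \left(-2039 - 257\right)} = \frac{1629}{-2321} - \frac{3234}{\left(-2360 + 658\right) \left(-2039 - 257\right)} = 1629 \left(- \frac{1}{2321}\right) - \frac{3234}{\left(-1702\right) \left(-2296\right)} = - \frac{1629}{2321} - \frac{3234}{3907792} = - \frac{1629}{2321} - \frac{231}{279128} = - \frac{455235663}{647856088}$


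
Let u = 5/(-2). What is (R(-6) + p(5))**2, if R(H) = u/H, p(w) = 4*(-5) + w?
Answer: 30625/144 ≈ 212.67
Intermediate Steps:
p(w) = -20 + w
u = -5/2 (u = 5*(-1/2) = -5/2 ≈ -2.5000)
R(H) = -5/(2*H)
(R(-6) + p(5))**2 = (-5/2/(-6) + (-20 + 5))**2 = (-5/2*(-1/6) - 15)**2 = (5/12 - 15)**2 = (-175/12)**2 = 30625/144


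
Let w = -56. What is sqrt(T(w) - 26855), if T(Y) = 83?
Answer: 2*I*sqrt(6693) ≈ 163.62*I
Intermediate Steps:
sqrt(T(w) - 26855) = sqrt(83 - 26855) = sqrt(-26772) = 2*I*sqrt(6693)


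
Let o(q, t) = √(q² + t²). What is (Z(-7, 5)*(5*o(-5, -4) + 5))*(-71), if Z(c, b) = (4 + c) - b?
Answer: 2840 + 2840*√41 ≈ 21025.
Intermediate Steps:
Z(c, b) = 4 + c - b
(Z(-7, 5)*(5*o(-5, -4) + 5))*(-71) = ((4 - 7 - 1*5)*(5*√((-5)² + (-4)²) + 5))*(-71) = ((4 - 7 - 5)*(5*√(25 + 16) + 5))*(-71) = -8*(5*√41 + 5)*(-71) = -8*(5 + 5*√41)*(-71) = (-40 - 40*√41)*(-71) = 2840 + 2840*√41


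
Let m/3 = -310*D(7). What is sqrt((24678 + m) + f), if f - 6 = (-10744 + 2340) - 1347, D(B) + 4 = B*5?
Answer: I*sqrt(13897) ≈ 117.89*I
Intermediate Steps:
D(B) = -4 + 5*B (D(B) = -4 + B*5 = -4 + 5*B)
f = -9745 (f = 6 + ((-10744 + 2340) - 1347) = 6 + (-8404 - 1347) = 6 - 9751 = -9745)
m = -28830 (m = 3*(-310*(-4 + 5*7)) = 3*(-310*(-4 + 35)) = 3*(-310*31) = 3*(-9610) = -28830)
sqrt((24678 + m) + f) = sqrt((24678 - 28830) - 9745) = sqrt(-4152 - 9745) = sqrt(-13897) = I*sqrt(13897)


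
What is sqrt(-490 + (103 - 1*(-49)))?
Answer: 13*I*sqrt(2) ≈ 18.385*I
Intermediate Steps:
sqrt(-490 + (103 - 1*(-49))) = sqrt(-490 + (103 + 49)) = sqrt(-490 + 152) = sqrt(-338) = 13*I*sqrt(2)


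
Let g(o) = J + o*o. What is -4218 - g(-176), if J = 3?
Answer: -35197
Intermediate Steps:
g(o) = 3 + o² (g(o) = 3 + o*o = 3 + o²)
-4218 - g(-176) = -4218 - (3 + (-176)²) = -4218 - (3 + 30976) = -4218 - 1*30979 = -4218 - 30979 = -35197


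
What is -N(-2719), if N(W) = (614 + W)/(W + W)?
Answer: -2105/5438 ≈ -0.38709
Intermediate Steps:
N(W) = (614 + W)/(2*W) (N(W) = (614 + W)/((2*W)) = (614 + W)*(1/(2*W)) = (614 + W)/(2*W))
-N(-2719) = -(614 - 2719)/(2*(-2719)) = -(-1)*(-2105)/(2*2719) = -1*2105/5438 = -2105/5438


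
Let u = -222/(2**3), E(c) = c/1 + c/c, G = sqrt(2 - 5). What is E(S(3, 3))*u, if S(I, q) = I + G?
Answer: -111 - 111*I*sqrt(3)/4 ≈ -111.0 - 48.064*I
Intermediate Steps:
G = I*sqrt(3) (G = sqrt(-3) = I*sqrt(3) ≈ 1.732*I)
S(I, q) = I + I*sqrt(3)
E(c) = 1 + c (E(c) = c*1 + 1 = c + 1 = 1 + c)
u = -111/4 (u = -222/8 = -222*1/8 = -111/4 ≈ -27.750)
E(S(3, 3))*u = (1 + (3 + I*sqrt(3)))*(-111/4) = (4 + I*sqrt(3))*(-111/4) = -111 - 111*I*sqrt(3)/4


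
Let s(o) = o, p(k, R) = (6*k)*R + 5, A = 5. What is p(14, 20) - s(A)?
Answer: 1680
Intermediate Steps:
p(k, R) = 5 + 6*R*k (p(k, R) = 6*R*k + 5 = 5 + 6*R*k)
p(14, 20) - s(A) = (5 + 6*20*14) - 1*5 = (5 + 1680) - 5 = 1685 - 5 = 1680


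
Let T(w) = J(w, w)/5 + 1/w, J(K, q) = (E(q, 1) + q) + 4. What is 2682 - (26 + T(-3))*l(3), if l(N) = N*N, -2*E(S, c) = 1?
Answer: 24501/10 ≈ 2450.1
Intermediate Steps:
E(S, c) = -1/2 (E(S, c) = -1/2*1 = -1/2)
J(K, q) = 7/2 + q (J(K, q) = (-1/2 + q) + 4 = 7/2 + q)
l(N) = N**2
T(w) = 7/10 + 1/w + w/5 (T(w) = (7/2 + w)/5 + 1/w = (7/2 + w)*(1/5) + 1/w = (7/10 + w/5) + 1/w = 7/10 + 1/w + w/5)
2682 - (26 + T(-3))*l(3) = 2682 - (26 + (7/10 + 1/(-3) + (1/5)*(-3)))*3**2 = 2682 - (26 + (7/10 - 1/3 - 3/5))*9 = 2682 - (26 - 7/30)*9 = 2682 - 773*9/30 = 2682 - 1*2319/10 = 2682 - 2319/10 = 24501/10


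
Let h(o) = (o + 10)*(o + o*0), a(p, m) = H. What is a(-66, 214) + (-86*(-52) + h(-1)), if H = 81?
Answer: 4544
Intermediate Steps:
a(p, m) = 81
h(o) = o*(10 + o) (h(o) = (10 + o)*(o + 0) = (10 + o)*o = o*(10 + o))
a(-66, 214) + (-86*(-52) + h(-1)) = 81 + (-86*(-52) - (10 - 1)) = 81 + (4472 - 1*9) = 81 + (4472 - 9) = 81 + 4463 = 4544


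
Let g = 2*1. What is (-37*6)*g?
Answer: -444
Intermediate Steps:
g = 2
(-37*6)*g = -37*6*2 = -222*2 = -444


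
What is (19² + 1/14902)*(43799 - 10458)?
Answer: 179362010443/14902 ≈ 1.2036e+7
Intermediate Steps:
(19² + 1/14902)*(43799 - 10458) = (361 + 1/14902)*33341 = (5379623/14902)*33341 = 179362010443/14902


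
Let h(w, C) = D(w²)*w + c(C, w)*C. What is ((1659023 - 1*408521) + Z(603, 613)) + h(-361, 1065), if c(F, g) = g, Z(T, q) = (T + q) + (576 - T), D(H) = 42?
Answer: 852064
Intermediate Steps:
Z(T, q) = 576 + q
h(w, C) = 42*w + C*w (h(w, C) = 42*w + w*C = 42*w + C*w)
((1659023 - 1*408521) + Z(603, 613)) + h(-361, 1065) = ((1659023 - 1*408521) + (576 + 613)) - 361*(42 + 1065) = ((1659023 - 408521) + 1189) - 361*1107 = (1250502 + 1189) - 399627 = 1251691 - 399627 = 852064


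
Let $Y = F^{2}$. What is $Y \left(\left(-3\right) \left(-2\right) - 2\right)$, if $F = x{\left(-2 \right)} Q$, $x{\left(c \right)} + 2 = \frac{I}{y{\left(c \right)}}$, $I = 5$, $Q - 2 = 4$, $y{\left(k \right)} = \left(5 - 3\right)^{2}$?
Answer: $81$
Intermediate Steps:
$y{\left(k \right)} = 4$ ($y{\left(k \right)} = 2^{2} = 4$)
$Q = 6$ ($Q = 2 + 4 = 6$)
$x{\left(c \right)} = - \frac{3}{4}$ ($x{\left(c \right)} = -2 + \frac{5}{4} = - \frac{3}{4}$)
$F = - \frac{9}{2}$ ($F = \left(- \frac{3}{4}\right) 6 = - \frac{9}{2} \approx -4.5$)
$Y = \frac{81}{4}$ ($Y = \left(- \frac{9}{2}\right)^{2} = \frac{81}{4} \approx 20.25$)
$Y \left(\left(-3\right) \left(-2\right) - 2\right) = \frac{81 \left(\left(-3\right) \left(-2\right) - 2\right)}{4} = \frac{81 \left(6 - 2\right)}{4} = \frac{81}{4} \cdot 4 = 81$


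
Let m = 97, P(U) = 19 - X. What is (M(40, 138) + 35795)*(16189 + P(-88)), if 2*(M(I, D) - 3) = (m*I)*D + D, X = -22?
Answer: 4927217010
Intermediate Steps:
P(U) = 41 (P(U) = 19 - 1*(-22) = 19 + 22 = 41)
M(I, D) = 3 + D/2 + 97*D*I/2 (M(I, D) = 3 + ((97*I)*D + D)/2 = 3 + (97*D*I + D)/2 = 3 + (D + 97*D*I)/2 = 3 + (D/2 + 97*D*I/2) = 3 + D/2 + 97*D*I/2)
(M(40, 138) + 35795)*(16189 + P(-88)) = ((3 + (1/2)*138 + (97/2)*138*40) + 35795)*(16189 + 41) = ((3 + 69 + 267720) + 35795)*16230 = (267792 + 35795)*16230 = 303587*16230 = 4927217010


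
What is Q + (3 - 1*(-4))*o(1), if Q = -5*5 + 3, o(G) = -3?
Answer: -43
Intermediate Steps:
Q = -22 (Q = -25 + 3 = -22)
Q + (3 - 1*(-4))*o(1) = -22 + (3 - 1*(-4))*(-3) = -22 + (3 + 4)*(-3) = -22 + 7*(-3) = -22 - 21 = -43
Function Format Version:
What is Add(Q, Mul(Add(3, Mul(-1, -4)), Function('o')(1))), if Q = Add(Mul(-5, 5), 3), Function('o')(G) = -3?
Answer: -43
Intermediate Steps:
Q = -22 (Q = Add(-25, 3) = -22)
Add(Q, Mul(Add(3, Mul(-1, -4)), Function('o')(1))) = Add(-22, Mul(Add(3, Mul(-1, -4)), -3)) = Add(-22, Mul(Add(3, 4), -3)) = Add(-22, Mul(7, -3)) = Add(-22, -21) = -43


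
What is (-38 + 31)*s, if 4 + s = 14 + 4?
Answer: -98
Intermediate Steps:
s = 14 (s = -4 + (14 + 4) = -4 + 18 = 14)
(-38 + 31)*s = (-38 + 31)*14 = -7*14 = -98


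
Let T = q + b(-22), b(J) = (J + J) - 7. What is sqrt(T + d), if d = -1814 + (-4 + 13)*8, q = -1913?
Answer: I*sqrt(3706) ≈ 60.877*I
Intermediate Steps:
b(J) = -7 + 2*J (b(J) = 2*J - 7 = -7 + 2*J)
d = -1742 (d = -1814 + 9*8 = -1814 + 72 = -1742)
T = -1964 (T = -1913 + (-7 + 2*(-22)) = -1913 + (-7 - 44) = -1913 - 51 = -1964)
sqrt(T + d) = sqrt(-1964 - 1742) = sqrt(-3706) = I*sqrt(3706)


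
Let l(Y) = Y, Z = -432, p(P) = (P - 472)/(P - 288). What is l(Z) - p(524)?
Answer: -25501/59 ≈ -432.22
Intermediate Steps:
p(P) = (-472 + P)/(-288 + P)
l(Z) - p(524) = -432 - (-472 + 524)/(-288 + 524) = -432 - 52/236 = -432 - 1*13/59 = -432 - 13/59 = -25501/59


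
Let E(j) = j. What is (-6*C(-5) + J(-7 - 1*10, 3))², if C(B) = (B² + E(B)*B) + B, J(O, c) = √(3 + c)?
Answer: (-270 + √6)² ≈ 71583.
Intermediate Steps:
C(B) = B + 2*B² (C(B) = (B² + B*B) + B = (B² + B²) + B = 2*B² + B = B + 2*B²)
(-6*C(-5) + J(-7 - 1*10, 3))² = (-(-30)*(1 + 2*(-5)) + √(3 + 3))² = (-(-30)*(1 - 10) + √6)² = (-(-30)*(-9) + √6)² = (-6*45 + √6)² = (-270 + √6)²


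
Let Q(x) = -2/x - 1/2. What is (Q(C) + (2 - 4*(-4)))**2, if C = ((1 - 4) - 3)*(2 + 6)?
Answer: 177241/576 ≈ 307.71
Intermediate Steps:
C = -48 (C = (-3 - 3)*8 = -6*8 = -48)
Q(x) = -1/2 - 2/x (Q(x) = -2/x - 1*1/2 = -2/x - 1/2 = -1/2 - 2/x)
(Q(C) + (2 - 4*(-4)))**2 = ((1/2)*(-4 - 1*(-48))/(-48) + (2 - 4*(-4)))**2 = ((1/2)*(-1/48)*(-4 + 48) + (2 + 16))**2 = ((1/2)*(-1/48)*44 + 18)**2 = (-11/24 + 18)**2 = (421/24)**2 = 177241/576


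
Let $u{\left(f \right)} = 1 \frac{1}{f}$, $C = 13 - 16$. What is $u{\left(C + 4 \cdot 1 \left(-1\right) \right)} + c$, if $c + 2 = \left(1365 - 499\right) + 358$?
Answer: $\frac{8553}{7} \approx 1221.9$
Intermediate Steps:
$C = -3$ ($C = 13 - 16 = -3$)
$u{\left(f \right)} = \frac{1}{f}$
$c = 1222$ ($c = -2 + \left(\left(1365 - 499\right) + 358\right) = -2 + \left(866 + 358\right) = -2 + 1224 = 1222$)
$u{\left(C + 4 \cdot 1 \left(-1\right) \right)} + c = \frac{1}{-3 + 4 \cdot 1 \left(-1\right)} + 1222 = \frac{1}{-3 + 4 \left(-1\right)} + 1222 = \frac{1}{-3 - 4} + 1222 = \frac{1}{-7} + 1222 = - \frac{1}{7} + 1222 = \frac{8553}{7}$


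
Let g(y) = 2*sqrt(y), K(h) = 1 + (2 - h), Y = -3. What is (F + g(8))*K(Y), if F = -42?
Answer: -252 + 24*sqrt(2) ≈ -218.06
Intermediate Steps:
K(h) = 3 - h
(F + g(8))*K(Y) = (-42 + 2*sqrt(8))*(3 - 1*(-3)) = (-42 + 2*(2*sqrt(2)))*(3 + 3) = (-42 + 4*sqrt(2))*6 = -252 + 24*sqrt(2)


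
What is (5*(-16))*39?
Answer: -3120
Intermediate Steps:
(5*(-16))*39 = -80*39 = -3120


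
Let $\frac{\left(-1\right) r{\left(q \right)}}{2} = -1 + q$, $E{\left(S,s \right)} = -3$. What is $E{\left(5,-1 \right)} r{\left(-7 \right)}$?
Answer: $-48$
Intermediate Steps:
$r{\left(q \right)} = 2 - 2 q$ ($r{\left(q \right)} = - 2 \left(-1 + q\right) = 2 - 2 q$)
$E{\left(5,-1 \right)} r{\left(-7 \right)} = - 3 \left(2 - -14\right) = - 3 \left(2 + 14\right) = \left(-3\right) 16 = -48$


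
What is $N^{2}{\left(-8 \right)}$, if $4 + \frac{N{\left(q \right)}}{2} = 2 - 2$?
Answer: $64$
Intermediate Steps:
$N{\left(q \right)} = -8$ ($N{\left(q \right)} = -8 + 2 \left(2 - 2\right) = -8 + 2 \cdot 0 = -8 + 0 = -8$)
$N^{2}{\left(-8 \right)} = \left(-8\right)^{2} = 64$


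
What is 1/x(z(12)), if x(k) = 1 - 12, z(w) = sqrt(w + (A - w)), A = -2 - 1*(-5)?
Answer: -1/11 ≈ -0.090909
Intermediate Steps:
A = 3 (A = -2 + 5 = 3)
z(w) = sqrt(3) (z(w) = sqrt(w + (3 - w)) = sqrt(3))
x(k) = -11
1/x(z(12)) = 1/(-11) = -1/11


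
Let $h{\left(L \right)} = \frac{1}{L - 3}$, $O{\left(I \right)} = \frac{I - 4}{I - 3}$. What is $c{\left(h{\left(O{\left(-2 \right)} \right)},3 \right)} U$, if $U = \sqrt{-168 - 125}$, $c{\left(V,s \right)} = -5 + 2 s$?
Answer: $i \sqrt{293} \approx 17.117 i$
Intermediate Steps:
$O{\left(I \right)} = \frac{-4 + I}{-3 + I}$
$h{\left(L \right)} = \frac{1}{-3 + L}$
$U = i \sqrt{293}$ ($U = \sqrt{-293} = i \sqrt{293} \approx 17.117 i$)
$c{\left(h{\left(O{\left(-2 \right)} \right)},3 \right)} U = \left(-5 + 2 \cdot 3\right) i \sqrt{293} = \left(-5 + 6\right) i \sqrt{293} = 1 i \sqrt{293} = i \sqrt{293}$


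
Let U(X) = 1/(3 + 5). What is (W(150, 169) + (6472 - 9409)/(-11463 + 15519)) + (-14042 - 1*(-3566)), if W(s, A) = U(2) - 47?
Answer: -7113953/676 ≈ -10524.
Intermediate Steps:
U(X) = 1/8
W(s, A) = -375/8 (W(s, A) = 1/8 - 47 = -375/8)
(W(150, 169) + (6472 - 9409)/(-11463 + 15519)) + (-14042 - 1*(-3566)) = (-375/8 + (6472 - 9409)/(-11463 + 15519)) + (-14042 - 1*(-3566)) = (-375/8 - 2937/4056) + (-14042 + 3566) = (-375/8 - 2937*1/4056) - 10476 = (-375/8 - 979/1352) - 10476 = -32177/676 - 10476 = -7113953/676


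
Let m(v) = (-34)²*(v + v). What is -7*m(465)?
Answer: -7525560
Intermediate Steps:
m(v) = 2312*v (m(v) = 1156*(2*v) = 2312*v)
-7*m(465) = -16184*465 = -7*1075080 = -7525560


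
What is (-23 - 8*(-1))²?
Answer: 225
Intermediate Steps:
(-23 - 8*(-1))² = (-23 + 8)² = (-15)² = 225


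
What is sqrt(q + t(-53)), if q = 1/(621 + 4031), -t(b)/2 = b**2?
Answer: I*sqrt(30394929405)/2326 ≈ 74.953*I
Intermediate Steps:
t(b) = -2*b**2
q = 1/4652 ≈ 0.00021496
sqrt(q + t(-53)) = sqrt(1/4652 - 2*(-53)**2) = sqrt(1/4652 - 2*2809) = sqrt(1/4652 - 5618) = sqrt(-26134935/4652) = I*sqrt(30394929405)/2326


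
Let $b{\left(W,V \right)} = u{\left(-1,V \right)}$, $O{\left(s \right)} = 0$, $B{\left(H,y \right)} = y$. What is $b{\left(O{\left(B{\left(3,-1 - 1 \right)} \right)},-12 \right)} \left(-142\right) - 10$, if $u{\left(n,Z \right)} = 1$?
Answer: $-152$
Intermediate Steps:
$b{\left(W,V \right)} = 1$
$b{\left(O{\left(B{\left(3,-1 - 1 \right)} \right)},-12 \right)} \left(-142\right) - 10 = 1 \left(-142\right) - 10 = -142 - 10 = -152$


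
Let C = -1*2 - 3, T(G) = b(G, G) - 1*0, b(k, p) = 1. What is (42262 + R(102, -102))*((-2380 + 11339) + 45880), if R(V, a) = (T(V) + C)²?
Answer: 2318483242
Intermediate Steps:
T(G) = 1 (T(G) = 1 - 1*0 = 1 + 0 = 1)
C = -5 (C = -2 - 3 = -5)
R(V, a) = 16 (R(V, a) = (1 - 5)² = (-4)² = 16)
(42262 + R(102, -102))*((-2380 + 11339) + 45880) = (42262 + 16)*((-2380 + 11339) + 45880) = 42278*(8959 + 45880) = 42278*54839 = 2318483242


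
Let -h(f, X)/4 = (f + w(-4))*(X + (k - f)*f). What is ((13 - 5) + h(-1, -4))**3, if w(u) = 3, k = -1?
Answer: 64000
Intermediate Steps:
h(f, X) = -4*(3 + f)*(X + f*(-1 - f)) (h(f, X) = -4*(f + 3)*(X + (-1 - f)*f) = -4*(3 + f)*(X + f*(-1 - f)))
((13 - 5) + h(-1, -4))**3 = ((13 - 5) + (-12*(-4) + 4*(-1)**3 + 12*(-1) + 16*(-1)**2 - 4*(-4)*(-1)))**3 = (8 + (48 + 4*(-1) - 12 + 16*1 - 16))**3 = (8 + (48 - 4 - 12 + 16 - 16))**3 = (8 + 32)**3 = 40**3 = 64000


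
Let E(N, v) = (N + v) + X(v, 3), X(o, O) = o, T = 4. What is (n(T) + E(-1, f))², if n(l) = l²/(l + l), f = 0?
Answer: 1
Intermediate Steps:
n(l) = l/2 (n(l) = l²/((2*l)) = (1/(2*l))*l² = l/2)
E(N, v) = N + 2*v (E(N, v) = (N + v) + v = N + 2*v)
(n(T) + E(-1, f))² = ((½)*4 + (-1 + 2*0))² = (2 + (-1 + 0))² = (2 - 1)² = 1² = 1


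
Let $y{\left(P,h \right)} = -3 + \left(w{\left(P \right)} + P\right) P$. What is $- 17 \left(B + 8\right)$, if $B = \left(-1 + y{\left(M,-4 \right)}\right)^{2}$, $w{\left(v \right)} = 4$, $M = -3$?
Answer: $-969$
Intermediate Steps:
$y{\left(P,h \right)} = -3 + P \left(4 + P\right)$ ($y{\left(P,h \right)} = -3 + \left(4 + P\right) P = -3 + P \left(4 + P\right)$)
$B = 49$ ($B = \left(-1 + \left(-3 + \left(-3\right)^{2} + 4 \left(-3\right)\right)\right)^{2} = \left(-1 - 6\right)^{2} = \left(-7\right)^{2} = 49$)
$- 17 \left(B + 8\right) = - 17 \left(49 + 8\right) = \left(-17\right) 57 = -969$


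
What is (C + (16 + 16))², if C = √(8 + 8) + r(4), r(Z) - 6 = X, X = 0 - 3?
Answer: 1521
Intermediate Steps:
X = -3
r(Z) = 3 (r(Z) = 6 - 3 = 3)
C = 7 (C = √(8 + 8) + 3 = √16 + 3 = 4 + 3 = 7)
(C + (16 + 16))² = (7 + (16 + 16))² = (7 + 32)² = 39² = 1521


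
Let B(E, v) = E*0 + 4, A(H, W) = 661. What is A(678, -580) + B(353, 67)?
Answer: 665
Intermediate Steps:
B(E, v) = 4 (B(E, v) = 0 + 4 = 4)
A(678, -580) + B(353, 67) = 661 + 4 = 665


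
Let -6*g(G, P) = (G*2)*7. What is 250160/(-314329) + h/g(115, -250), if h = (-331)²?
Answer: -103515977507/253034845 ≈ -409.10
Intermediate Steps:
h = 109561
g(G, P) = -7*G/3 (g(G, P) = -G*2*7/6 = -2*G*7/6 = -7*G/3)
250160/(-314329) + h/g(115, -250) = 250160/(-314329) + 109561/((-7/3*115)) = 250160*(-1/314329) + 109561/(-805/3) = -250160/314329 + 109561*(-3/805) = -250160/314329 - 328683/805 = -103515977507/253034845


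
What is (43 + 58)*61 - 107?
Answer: 6054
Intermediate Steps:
(43 + 58)*61 - 107 = 101*61 - 107 = 6161 - 107 = 6054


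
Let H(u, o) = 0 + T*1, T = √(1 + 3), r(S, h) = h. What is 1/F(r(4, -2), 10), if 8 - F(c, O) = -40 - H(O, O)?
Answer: 1/50 ≈ 0.020000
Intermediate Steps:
T = 2 (T = √4 = 2)
H(u, o) = 2 (H(u, o) = 0 + 2*1 = 0 + 2 = 2)
F(c, O) = 50 (F(c, O) = 8 - (-40 - 1*2) = 8 - (-40 - 2) = 8 - 1*(-42) = 8 + 42 = 50)
1/F(r(4, -2), 10) = 1/50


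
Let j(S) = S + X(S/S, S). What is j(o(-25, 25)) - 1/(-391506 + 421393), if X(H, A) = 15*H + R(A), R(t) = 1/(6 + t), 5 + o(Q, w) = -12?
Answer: -62492/29887 ≈ -2.0909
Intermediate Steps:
o(Q, w) = -17 (o(Q, w) = -5 - 12 = -17)
X(H, A) = 1/(6 + A) + 15*H (X(H, A) = 15*H + 1/(6 + A) = 1/(6 + A) + 15*H)
j(S) = S + (91 + 15*S)/(6 + S) (j(S) = S + (1 + 15*(S/S)*(6 + S))/(6 + S) = S + (1 + 15*1*(6 + S))/(6 + S) = S + (1 + (90 + 15*S))/(6 + S) = S + (91 + 15*S)/(6 + S))
j(o(-25, 25)) - 1/(-391506 + 421393) = (1 + (6 - 17)*(15 - 17))/(6 - 17) - 1/(-391506 + 421393) = (1 - 11*(-2))/(-11) - 1/29887 = -(1 + 22)/11 - 1*1/29887 = -1/11*23 - 1/29887 = -23/11 - 1/29887 = -62492/29887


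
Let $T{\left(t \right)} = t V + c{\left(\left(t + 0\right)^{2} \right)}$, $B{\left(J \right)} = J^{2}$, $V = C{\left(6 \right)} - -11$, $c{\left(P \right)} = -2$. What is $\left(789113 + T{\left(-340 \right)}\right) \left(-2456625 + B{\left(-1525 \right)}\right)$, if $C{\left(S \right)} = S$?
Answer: $-102616361000$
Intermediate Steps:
$V = 17$ ($V = 6 - -11 = 6 + 11 = 17$)
$T{\left(t \right)} = -2 + 17 t$ ($T{\left(t \right)} = t 17 - 2 = 17 t - 2 = -2 + 17 t$)
$\left(789113 + T{\left(-340 \right)}\right) \left(-2456625 + B{\left(-1525 \right)}\right) = \left(789113 + \left(-2 + 17 \left(-340\right)\right)\right) \left(-2456625 + \left(-1525\right)^{2}\right) = \left(789113 - 5782\right) \left(-2456625 + 2325625\right) = \left(789113 - 5782\right) \left(-131000\right) = 783331 \left(-131000\right) = -102616361000$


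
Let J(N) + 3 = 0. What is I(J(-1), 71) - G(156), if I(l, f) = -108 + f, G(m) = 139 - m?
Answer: -20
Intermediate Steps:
J(N) = -3 (J(N) = -3 + 0 = -3)
I(J(-1), 71) - G(156) = (-108 + 71) - (139 - 1*156) = -37 - (139 - 156) = -37 - 1*(-17) = -37 + 17 = -20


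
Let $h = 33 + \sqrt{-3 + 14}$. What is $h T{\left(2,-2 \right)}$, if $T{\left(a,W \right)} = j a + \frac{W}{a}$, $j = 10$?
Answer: $627 + 19 \sqrt{11} \approx 690.02$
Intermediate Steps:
$h = 33 + \sqrt{11} \approx 36.317$
$T{\left(a,W \right)} = 10 a + \frac{W}{a}$
$h T{\left(2,-2 \right)} = \left(33 + \sqrt{11}\right) \left(10 \cdot 2 - \frac{2}{2}\right) = \left(33 + \sqrt{11}\right) \left(20 - 1\right) = \left(33 + \sqrt{11}\right) 19 = 627 + 19 \sqrt{11}$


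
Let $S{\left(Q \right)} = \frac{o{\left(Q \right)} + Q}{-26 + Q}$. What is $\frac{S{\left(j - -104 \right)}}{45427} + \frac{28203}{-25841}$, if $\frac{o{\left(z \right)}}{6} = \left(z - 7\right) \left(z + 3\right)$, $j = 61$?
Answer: $- \frac{173963892870}{163169195873} \approx -1.0662$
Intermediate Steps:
$o{\left(z \right)} = 6 \left(-7 + z\right) \left(3 + z\right)$ ($o{\left(z \right)} = 6 \left(z - 7\right) \left(z + 3\right) = 6 \left(-7 + z\right) \left(3 + z\right)$)
$S{\left(Q \right)} = \frac{-126 - 23 Q + 6 Q^{2}}{-26 + Q}$ ($S{\left(Q \right)} = \frac{\left(-126 - 24 Q + 6 Q^{2}\right) + Q}{-26 + Q} = \frac{-126 - 23 Q + 6 Q^{2}}{-26 + Q}$)
$\frac{S{\left(j - -104 \right)}}{45427} + \frac{28203}{-25841} = \frac{\frac{1}{-26 + \left(61 - -104\right)} \left(-126 - 23 \left(61 - -104\right) + 6 \left(61 - -104\right)^{2}\right)}{45427} + \frac{28203}{-25841} = \frac{-126 - 23 \left(61 + 104\right) + 6 \left(61 + 104\right)^{2}}{-26 + \left(61 + 104\right)} \frac{1}{45427} + 28203 \left(- \frac{1}{25841}\right) = \frac{-126 - 3795 + 6 \cdot 165^{2}}{-26 + 165} \cdot \frac{1}{45427} - \frac{28203}{25841} = \frac{-126 - 3795 + 6 \cdot 27225}{139} \cdot \frac{1}{45427} - \frac{28203}{25841} = \frac{-126 - 3795 + 163350}{139} \cdot \frac{1}{45427} - \frac{28203}{25841} = \frac{1}{139} \cdot 159429 \cdot \frac{1}{45427} - \frac{28203}{25841} = \frac{159429}{139} \cdot \frac{1}{45427} - \frac{28203}{25841} = \frac{159429}{6314353} - \frac{28203}{25841} = - \frac{173963892870}{163169195873}$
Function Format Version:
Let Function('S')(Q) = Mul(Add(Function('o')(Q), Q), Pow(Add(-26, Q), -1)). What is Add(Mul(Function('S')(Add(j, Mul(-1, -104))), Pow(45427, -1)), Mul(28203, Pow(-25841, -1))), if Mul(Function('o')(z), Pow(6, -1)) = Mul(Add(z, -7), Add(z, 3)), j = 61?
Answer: Rational(-173963892870, 163169195873) ≈ -1.0662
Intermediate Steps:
Function('o')(z) = Mul(6, Add(-7, z), Add(3, z)) (Function('o')(z) = Mul(6, Mul(Add(z, -7), Add(z, 3))) = Mul(6, Mul(Add(-7, z), Add(3, z))) = Mul(6, Add(-7, z), Add(3, z)))
Function('S')(Q) = Mul(Pow(Add(-26, Q), -1), Add(-126, Mul(-23, Q), Mul(6, Pow(Q, 2)))) (Function('S')(Q) = Mul(Add(Add(-126, Mul(-24, Q), Mul(6, Pow(Q, 2))), Q), Pow(Add(-26, Q), -1)) = Mul(Add(-126, Mul(-23, Q), Mul(6, Pow(Q, 2))), Pow(Add(-26, Q), -1)) = Mul(Pow(Add(-26, Q), -1), Add(-126, Mul(-23, Q), Mul(6, Pow(Q, 2)))))
Add(Mul(Function('S')(Add(j, Mul(-1, -104))), Pow(45427, -1)), Mul(28203, Pow(-25841, -1))) = Add(Mul(Mul(Pow(Add(-26, Add(61, Mul(-1, -104))), -1), Add(-126, Mul(-23, Add(61, Mul(-1, -104))), Mul(6, Pow(Add(61, Mul(-1, -104)), 2)))), Pow(45427, -1)), Mul(28203, Pow(-25841, -1))) = Add(Mul(Mul(Pow(Add(-26, Add(61, 104)), -1), Add(-126, Mul(-23, Add(61, 104)), Mul(6, Pow(Add(61, 104), 2)))), Rational(1, 45427)), Mul(28203, Rational(-1, 25841))) = Add(Mul(Mul(Pow(Add(-26, 165), -1), Add(-126, Mul(-23, 165), Mul(6, Pow(165, 2)))), Rational(1, 45427)), Rational(-28203, 25841)) = Add(Mul(Mul(Pow(139, -1), Add(-126, -3795, Mul(6, 27225))), Rational(1, 45427)), Rational(-28203, 25841)) = Add(Mul(Mul(Rational(1, 139), Add(-126, -3795, 163350)), Rational(1, 45427)), Rational(-28203, 25841)) = Add(Mul(Mul(Rational(1, 139), 159429), Rational(1, 45427)), Rational(-28203, 25841)) = Add(Mul(Rational(159429, 139), Rational(1, 45427)), Rational(-28203, 25841)) = Add(Rational(159429, 6314353), Rational(-28203, 25841)) = Rational(-173963892870, 163169195873)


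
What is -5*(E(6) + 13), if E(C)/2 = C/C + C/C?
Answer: -85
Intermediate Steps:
E(C) = 4 (E(C) = 2*(C/C + C/C) = 2*(1 + 1) = 2*2 = 4)
-5*(E(6) + 13) = -5*(4 + 13) = -5*17 = -85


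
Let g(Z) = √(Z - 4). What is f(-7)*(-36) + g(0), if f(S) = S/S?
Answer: -36 + 2*I ≈ -36.0 + 2.0*I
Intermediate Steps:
f(S) = 1
g(Z) = √(-4 + Z)
f(-7)*(-36) + g(0) = 1*(-36) + √(-4 + 0) = -36 + √(-4) = -36 + 2*I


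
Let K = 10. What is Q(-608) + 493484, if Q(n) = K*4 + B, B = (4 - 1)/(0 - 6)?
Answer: 987047/2 ≈ 4.9352e+5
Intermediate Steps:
B = -½ (B = 3/(-6) = 3*(-⅙) = -½ ≈ -0.50000)
Q(n) = 79/2 (Q(n) = 10*4 - ½ = 40 - ½ = 79/2)
Q(-608) + 493484 = 79/2 + 493484 = 987047/2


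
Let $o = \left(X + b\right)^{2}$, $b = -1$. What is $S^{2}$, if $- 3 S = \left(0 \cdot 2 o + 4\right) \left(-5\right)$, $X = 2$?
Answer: $\frac{400}{9} \approx 44.444$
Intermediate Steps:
$o = 1$ ($o = \left(2 - 1\right)^{2} = 1^{2} = 1$)
$S = \frac{20}{3}$ ($S = - \frac{\left(0 \cdot 2 \cdot 1 + 4\right) \left(-5\right)}{3} = - \frac{\left(0 \cdot 1 + 4\right) \left(-5\right)}{3} = - \frac{\left(0 + 4\right) \left(-5\right)}{3} = - \frac{4 \left(-5\right)}{3} = \left(- \frac{1}{3}\right) \left(-20\right) = \frac{20}{3} \approx 6.6667$)
$S^{2} = \left(\frac{20}{3}\right)^{2} = \frac{400}{9}$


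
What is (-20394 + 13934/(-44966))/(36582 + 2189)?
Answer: -458525269/871688393 ≈ -0.52602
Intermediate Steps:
(-20394 + 13934/(-44966))/(36582 + 2189) = (-20394 + 13934*(-1/44966))/38771 = (-20394 - 6967/22483)*(1/38771) = -458525269/22483*1/38771 = -458525269/871688393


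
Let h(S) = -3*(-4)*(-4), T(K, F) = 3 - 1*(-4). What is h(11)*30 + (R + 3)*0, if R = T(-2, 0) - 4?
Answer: -1440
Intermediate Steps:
T(K, F) = 7 (T(K, F) = 3 + 4 = 7)
h(S) = -48 (h(S) = 12*(-4) = -48)
R = 3 (R = 7 - 4 = 3)
h(11)*30 + (R + 3)*0 = -48*30 + (3 + 3)*0 = -1440 + 6*0 = -1440 + 0 = -1440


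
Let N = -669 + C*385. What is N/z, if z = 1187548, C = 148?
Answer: 56311/1187548 ≈ 0.047418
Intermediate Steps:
N = 56311 (N = -669 + 148*385 = -669 + 56980 = 56311)
N/z = 56311/1187548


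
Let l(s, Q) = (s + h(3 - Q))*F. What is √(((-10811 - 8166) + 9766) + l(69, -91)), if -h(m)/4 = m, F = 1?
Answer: I*√9518 ≈ 97.56*I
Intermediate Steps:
h(m) = -4*m
l(s, Q) = -12 + s + 4*Q (l(s, Q) = (s - 4*(3 - Q))*1 = (s + (-12 + 4*Q))*1 = (-12 + s + 4*Q)*1 = -12 + s + 4*Q)
√(((-10811 - 8166) + 9766) + l(69, -91)) = √(((-10811 - 8166) + 9766) + (-12 + 69 + 4*(-91))) = √((-18977 + 9766) + (-12 + 69 - 364)) = √(-9211 - 307) = √(-9518) = I*√9518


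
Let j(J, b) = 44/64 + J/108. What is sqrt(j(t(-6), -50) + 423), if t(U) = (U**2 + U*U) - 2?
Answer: sqrt(549939)/36 ≈ 20.599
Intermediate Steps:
t(U) = -2 + 2*U**2 (t(U) = (U**2 + U**2) - 2 = 2*U**2 - 2 = -2 + 2*U**2)
j(J, b) = 11/16 + J/108 (j(J, b) = 44*(1/64) + J*(1/108) = 11/16 + J/108)
sqrt(j(t(-6), -50) + 423) = sqrt((11/16 + (-2 + 2*(-6)**2)/108) + 423) = sqrt((11/16 + (-2 + 2*36)/108) + 423) = sqrt((11/16 + (-2 + 72)/108) + 423) = sqrt((11/16 + (1/108)*70) + 423) = sqrt((11/16 + 35/54) + 423) = sqrt(577/432 + 423) = sqrt(183313/432) = sqrt(549939)/36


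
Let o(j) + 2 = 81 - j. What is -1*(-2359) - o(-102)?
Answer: 2178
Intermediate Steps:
o(j) = 79 - j (o(j) = -2 + (81 - j) = 79 - j)
-1*(-2359) - o(-102) = -1*(-2359) - (79 - 1*(-102)) = 2359 - (79 + 102) = 2359 - 1*181 = 2359 - 181 = 2178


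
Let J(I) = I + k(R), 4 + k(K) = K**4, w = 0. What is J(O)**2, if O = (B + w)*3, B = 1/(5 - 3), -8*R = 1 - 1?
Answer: 25/4 ≈ 6.2500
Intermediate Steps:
R = 0 (R = -(1 - 1)/8 = -1/8*0 = 0)
B = 1/2 ≈ 0.50000
k(K) = -4 + K**4
O = 3/2 (O = (1/2 + 0)*3 = (1/2)*3 = 3/2 ≈ 1.5000)
J(I) = -4 + I (J(I) = I + (-4 + 0**4) = I + (-4 + 0) = I - 4 = -4 + I)
J(O)**2 = (-4 + 3/2)**2 = (-5/2)**2 = 25/4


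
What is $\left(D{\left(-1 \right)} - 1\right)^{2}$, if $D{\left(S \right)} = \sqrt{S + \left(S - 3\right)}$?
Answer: $\left(1 - i \sqrt{5}\right)^{2} \approx -4.0 - 4.4721 i$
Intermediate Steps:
$D{\left(S \right)} = \sqrt{-3 + 2 S}$ ($D{\left(S \right)} = \sqrt{S + \left(-3 + S\right)} = \sqrt{-3 + 2 S}$)
$\left(D{\left(-1 \right)} - 1\right)^{2} = \left(\sqrt{-3 + 2 \left(-1\right)} - 1\right)^{2} = \left(\sqrt{-3 - 2} - 1\right)^{2} = \left(\sqrt{-5} - 1\right)^{2} = \left(i \sqrt{5} - 1\right)^{2} = \left(-1 + i \sqrt{5}\right)^{2}$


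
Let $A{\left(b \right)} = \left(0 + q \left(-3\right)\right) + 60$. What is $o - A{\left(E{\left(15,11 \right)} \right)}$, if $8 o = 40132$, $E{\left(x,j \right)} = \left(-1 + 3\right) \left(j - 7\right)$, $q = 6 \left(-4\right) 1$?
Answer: $\frac{9769}{2} \approx 4884.5$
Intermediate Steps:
$q = -24$ ($q = \left(-24\right) 1 = -24$)
$E{\left(x,j \right)} = -14 + 2 j$ ($E{\left(x,j \right)} = 2 \left(-7 + j\right) = -14 + 2 j$)
$A{\left(b \right)} = 132$ ($A{\left(b \right)} = \left(0 - -72\right) + 60 = \left(0 + 72\right) + 60 = 72 + 60 = 132$)
$o = \frac{10033}{2}$ ($o = \frac{1}{8} \cdot 40132 = \frac{10033}{2} \approx 5016.5$)
$o - A{\left(E{\left(15,11 \right)} \right)} = \frac{10033}{2} - 132 = \frac{9769}{2}$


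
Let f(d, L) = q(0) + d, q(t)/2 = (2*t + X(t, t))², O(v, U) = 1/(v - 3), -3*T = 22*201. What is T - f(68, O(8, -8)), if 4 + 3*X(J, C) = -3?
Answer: -13976/9 ≈ -1552.9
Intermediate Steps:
T = -1474 (T = -22*201/3 = -⅓*4422 = -1474)
O(v, U) = 1/(-3 + v)
X(J, C) = -7/3 (X(J, C) = -4/3 + (⅓)*(-3) = -4/3 - 1 = -7/3)
q(t) = 2*(-7/3 + 2*t)² (q(t) = 2*(2*t - 7/3)² = 2*(-7/3 + 2*t)²)
f(d, L) = 98/9 + d (f(d, L) = 2*(-7 + 6*0)²/9 + d = 2*(-7 + 0)²/9 + d = (2/9)*(-7)² + d = (2/9)*49 + d = 98/9 + d)
T - f(68, O(8, -8)) = -1474 - (98/9 + 68) = -1474 - 1*710/9 = -1474 - 710/9 = -13976/9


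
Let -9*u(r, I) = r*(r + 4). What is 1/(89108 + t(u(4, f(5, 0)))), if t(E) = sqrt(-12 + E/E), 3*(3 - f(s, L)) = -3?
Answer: 89108/7940235675 - I*sqrt(11)/7940235675 ≈ 1.1222e-5 - 4.177e-10*I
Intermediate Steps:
f(s, L) = 4 (f(s, L) = 3 - 1/3*(-3) = 3 + 1 = 4)
u(r, I) = -r*(4 + r)/9 (u(r, I) = -r*(r + 4)/9 = -r*(4 + r)/9)
t(E) = I*sqrt(11) (t(E) = sqrt(-12 + 1) = sqrt(-11) = I*sqrt(11))
1/(89108 + t(u(4, f(5, 0)))) = 1/(89108 + I*sqrt(11))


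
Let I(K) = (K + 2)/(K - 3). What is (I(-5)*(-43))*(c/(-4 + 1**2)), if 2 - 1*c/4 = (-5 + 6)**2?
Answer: 43/2 ≈ 21.500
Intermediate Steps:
I(K) = (2 + K)/(-3 + K)
c = 4 (c = 8 - 4*(-5 + 6)**2 = 8 - 4*1**2 = 8 - 4*1 = 8 - 4 = 4)
(I(-5)*(-43))*(c/(-4 + 1**2)) = (((2 - 5)/(-3 - 5))*(-43))*(4/(-4 + 1**2)) = ((-3/(-8))*(-43))*(4/(-4 + 1)) = (-1/8*(-3)*(-43))*(4/(-3)) = ((3/8)*(-43))*(4*(-1/3)) = -129/8*(-4/3) = 43/2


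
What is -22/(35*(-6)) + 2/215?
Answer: 103/903 ≈ 0.11406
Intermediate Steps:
-22/(35*(-6)) + 2/215 = -22/(-210) + 2*(1/215) = -22*(-1/210) + 2/215 = 11/105 + 2/215 = 103/903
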